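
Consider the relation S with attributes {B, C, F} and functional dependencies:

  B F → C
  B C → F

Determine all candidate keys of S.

(B, C), (B, F)

Attribute B never appears on the right-hand side of any dependency, so B must belong to every candidate key.
{B}⁺ = {B}, which is not all of the schema, so we must add further attributes.
{B, C}⁺: BC→F adds F → {B, C, F}. Minimal: {C}⁺ = {C}; {B}⁺ = {B} — none reach the full schema.
{B, F}⁺: BF→C adds C → {B, C, F}. Minimal: {F}⁺ = {F}; {B}⁺ = {B} — none reach the full schema.
Any other superkey contains one of these as a subset, so there are no further candidate keys.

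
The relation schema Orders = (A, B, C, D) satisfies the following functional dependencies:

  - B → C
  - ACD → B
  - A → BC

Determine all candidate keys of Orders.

Attributes A, D never appear on any right-hand side, so every candidate key must contain {A, D}.
{A, D}⁺ = {A, B, C, D}, which is all of the schema, so {A, D} is the only candidate key.

AD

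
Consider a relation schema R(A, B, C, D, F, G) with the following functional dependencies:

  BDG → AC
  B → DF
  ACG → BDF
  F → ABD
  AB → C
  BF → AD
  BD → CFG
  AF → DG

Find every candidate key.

{B}; {F}; {A, C, G}

{B}⁺: B→DF adds D, F; F→ABD adds A; AB→C adds C; BD→CFG adds G → {A, B, C, D, F, G}.
{F}⁺: F→ABD adds A, B, D; AB→C adds C; BD→CFG adds G → {A, B, C, D, F, G}.
{A, C, G}⁺: ACG→BDF adds B, D, F → {A, B, C, D, F, G}. Minimal: {C, G}⁺ = {C, G}; {A, G}⁺ = {A, G}; {A, C}⁺ = {A, C} — none reach the full schema.
Any other superkey contains one of these as a subset, so there are no further candidate keys.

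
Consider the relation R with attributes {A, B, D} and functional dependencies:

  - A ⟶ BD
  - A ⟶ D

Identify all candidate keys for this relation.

(A)

Attribute A never appears on the right-hand side of any dependency, so A must belong to every candidate key.
{A}⁺ = {A, B, D}, which is all of the schema, so {A} is the only candidate key.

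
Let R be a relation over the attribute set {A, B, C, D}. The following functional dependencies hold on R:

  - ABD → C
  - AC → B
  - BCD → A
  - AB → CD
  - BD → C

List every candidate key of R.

{A, B}⁺: AB→CD adds C, D → {A, B, C, D}. Minimal: {B}⁺ = {B}; {A}⁺ = {A} — none reach the full schema.
{A, C}⁺: AC→B adds B; AB→CD adds D → {A, B, C, D}. Minimal: {C}⁺ = {C}; {A}⁺ = {A} — none reach the full schema.
{B, D}⁺: BD→C adds C; BCD→A adds A → {A, B, C, D}. Minimal: {D}⁺ = {D}; {B}⁺ = {B} — none reach the full schema.

(A, B), (A, C), (B, D)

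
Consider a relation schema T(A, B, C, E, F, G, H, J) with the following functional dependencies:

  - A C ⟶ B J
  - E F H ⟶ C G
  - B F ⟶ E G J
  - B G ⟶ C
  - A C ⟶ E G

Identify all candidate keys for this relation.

(A, B, F, H), (A, C, F, H), (A, E, F, H)

{A, B, F, H}⁺: BF→EGJ adds E, G, J; BG→C adds C → {A, B, C, E, F, G, H, J}.
{A, C, F, H}⁺: AC→BJ adds B, J; BF→EGJ adds E, G → {A, B, C, E, F, G, H, J}.
{A, E, F, H}⁺: EFH→CG adds C, G; AC→BJ adds B, J → {A, B, C, E, F, G, H, J}.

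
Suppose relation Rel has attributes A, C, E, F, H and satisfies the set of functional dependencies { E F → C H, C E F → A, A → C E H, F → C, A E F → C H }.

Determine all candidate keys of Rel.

(A, F), (E, F)

Attribute F never appears on the right-hand side of any dependency, so F must belong to every candidate key.
{F}⁺ = {C, F}, which is not all of the schema, so we must add further attributes.
{A, F}⁺: A→CEH adds C, E, H → {A, C, E, F, H}. Minimal: {F}⁺ = {C, F}; {A}⁺ = {A, C, E, H} — none reach the full schema.
{E, F}⁺: EF→CH adds C, H; CEF→A adds A → {A, C, E, F, H}. Minimal: {F}⁺ = {C, F}; {E}⁺ = {E} — none reach the full schema.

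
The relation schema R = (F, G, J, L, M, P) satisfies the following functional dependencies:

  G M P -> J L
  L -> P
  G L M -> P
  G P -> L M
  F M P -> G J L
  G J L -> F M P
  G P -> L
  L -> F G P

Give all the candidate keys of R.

{L}⁺: L→P adds P; L→FGP adds F, G; GP→LM adds M; FMP→GJL adds J → {F, G, J, L, M, P}.
{G, P}⁺: GP→LM adds L, M; L→FGP adds F; GMP→JL adds J → {F, G, J, L, M, P}. Minimal: {P}⁺ = {P}; {G}⁺ = {G} — none reach the full schema.
{F, M, P}⁺: FMP→GJL adds G, J, L → {F, G, J, L, M, P}. Minimal: {M, P}⁺ = {M, P}; {F, P}⁺ = {F, P}; {F, M}⁺ = {F, M} — none reach the full schema.

{L}; {G, P}; {F, M, P}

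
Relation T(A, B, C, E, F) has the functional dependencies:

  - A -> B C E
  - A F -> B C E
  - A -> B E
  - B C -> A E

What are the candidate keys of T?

Attribute F never appears on the right-hand side of any dependency, so F must belong to every candidate key.
{F}⁺ = {F}, which is not all of the schema, so we must add further attributes.
{A, F}⁺: A→BCE adds B, C, E → {A, B, C, E, F}.
{B, C, F}⁺: BC→AE adds A, E → {A, B, C, E, F}.
Any other superkey contains one of these as a subset, so there are no further candidate keys.

{A, F}, {B, C, F}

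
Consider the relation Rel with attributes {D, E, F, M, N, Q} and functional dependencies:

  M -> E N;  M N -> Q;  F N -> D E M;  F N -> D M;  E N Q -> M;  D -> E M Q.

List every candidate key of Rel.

{D, F}⁺: D→EMQ adds E, M, Q; M→EN adds N → {D, E, F, M, N, Q}. Minimal: {F}⁺ = {F}; {D}⁺ = {D, E, M, N, Q} — none reach the full schema.
{F, M}⁺: M→EN adds E, N; MN→Q adds Q; FN→DEM adds D → {D, E, F, M, N, Q}. Minimal: {M}⁺ = {E, M, N, Q}; {F}⁺ = {F} — none reach the full schema.
{F, N}⁺: FN→DEM adds D, E, M; D→EMQ adds Q → {D, E, F, M, N, Q}. Minimal: {N}⁺ = {N}; {F}⁺ = {F} — none reach the full schema.

{D, F}, {F, M}, {F, N}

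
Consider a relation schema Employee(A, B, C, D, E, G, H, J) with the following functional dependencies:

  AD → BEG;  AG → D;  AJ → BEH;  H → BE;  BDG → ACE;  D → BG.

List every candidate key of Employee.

Attribute J never appears on the right-hand side of any dependency, so J must belong to every candidate key.
{J}⁺ = {J}, which is not all of the schema, so we must add further attributes.
{D, J}⁺: D→BG adds B, G; BDG→ACE adds A, C, E; AJ→BEH adds H → {A, B, C, D, E, G, H, J}. Minimal: {J}⁺ = {J}; {D}⁺ = {A, B, C, D, E, G} — none reach the full schema.
{A, G, J}⁺: AG→D adds D; AJ→BEH adds B, E, H; BDG→ACE adds C → {A, B, C, D, E, G, H, J}. Minimal: {G, J}⁺ = {G, J}; {A, J}⁺ = {A, B, E, H, J}; {A, G}⁺ = {A, B, C, D, E, G} — none reach the full schema.

{D, J}, {A, G, J}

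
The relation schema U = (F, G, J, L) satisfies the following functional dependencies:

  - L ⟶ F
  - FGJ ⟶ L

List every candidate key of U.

Attributes G, J never appear on any right-hand side, so every candidate key must contain {G, J}.
{G, J}⁺ = {G, J}, which is not all of the schema, so we must add further attributes.
{F, G, J}⁺: FGJ→L adds L → {F, G, J, L}.
{G, J, L}⁺: L→F adds F → {F, G, J, L}.

(F, G, J), (G, J, L)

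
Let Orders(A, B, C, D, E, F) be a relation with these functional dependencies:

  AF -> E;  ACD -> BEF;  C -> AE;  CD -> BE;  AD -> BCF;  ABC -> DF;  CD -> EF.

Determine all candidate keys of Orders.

AD, BC, CD

{A, D}⁺: AD→BCF adds B, C, F; CD→EF adds E → {A, B, C, D, E, F}. Minimal: {D}⁺ = {D}; {A}⁺ = {A} — none reach the full schema.
{B, C}⁺: C→AE adds A, E; ABC→DF adds D, F → {A, B, C, D, E, F}. Minimal: {C}⁺ = {A, C, E}; {B}⁺ = {B} — none reach the full schema.
{C, D}⁺: C→AE adds A, E; CD→BE adds B; AD→BCF adds F → {A, B, C, D, E, F}. Minimal: {D}⁺ = {D}; {C}⁺ = {A, C, E} — none reach the full schema.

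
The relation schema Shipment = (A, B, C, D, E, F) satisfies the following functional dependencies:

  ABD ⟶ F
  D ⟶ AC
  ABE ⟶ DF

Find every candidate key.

{A, B, E}, {B, D, E}

Attributes B, E never appear on any right-hand side, so every candidate key must contain {B, E}.
{B, E}⁺ = {B, E}, which is not all of the schema, so we must add further attributes.
{A, B, E}⁺: ABE→DF adds D, F; D→AC adds C → {A, B, C, D, E, F}. Minimal: {B, E}⁺ = {B, E}; {A, E}⁺ = {A, E}; {A, B}⁺ = {A, B} — none reach the full schema.
{B, D, E}⁺: D→AC adds A, C; ABE→DF adds F → {A, B, C, D, E, F}. Minimal: {D, E}⁺ = {A, C, D, E}; {B, E}⁺ = {B, E}; {B, D}⁺ = {A, B, C, D, F} — none reach the full schema.
Any other superkey contains one of these as a subset, so there are no further candidate keys.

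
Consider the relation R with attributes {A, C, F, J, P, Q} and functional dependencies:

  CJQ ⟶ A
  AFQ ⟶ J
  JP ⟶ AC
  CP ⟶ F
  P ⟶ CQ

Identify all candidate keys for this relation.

Attribute P never appears on the right-hand side of any dependency, so P must belong to every candidate key.
{P}⁺ = {C, F, P, Q}, which is not all of the schema, so we must add further attributes.
{A, P}⁺: P→CQ adds C, Q; CP→F adds F; AFQ→J adds J → {A, C, F, J, P, Q}.
{J, P}⁺: JP→AC adds A, C; CP→F adds F; P→CQ adds Q → {A, C, F, J, P, Q}.

AP; JP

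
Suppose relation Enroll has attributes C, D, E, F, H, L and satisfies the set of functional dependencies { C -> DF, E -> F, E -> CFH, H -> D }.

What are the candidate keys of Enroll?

{E, L}⁺: E→F adds F; E→CFH adds C, H; H→D adds D → {C, D, E, F, H, L}. Minimal: {L}⁺ = {L}; {E}⁺ = {C, D, E, F, H} — none reach the full schema.

(E, L)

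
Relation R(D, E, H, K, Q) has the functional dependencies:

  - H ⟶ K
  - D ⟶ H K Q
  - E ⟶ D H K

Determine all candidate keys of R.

E

Attribute E never appears on the right-hand side of any dependency, so E must belong to every candidate key.
{E}⁺ = {D, E, H, K, Q}, which is all of the schema, so {E} is the only candidate key.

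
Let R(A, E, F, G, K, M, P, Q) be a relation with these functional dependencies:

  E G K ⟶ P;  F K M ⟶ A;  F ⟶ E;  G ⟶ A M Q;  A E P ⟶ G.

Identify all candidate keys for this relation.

FGK, AFKP, FKMP

Attributes F, K never appear on any right-hand side, so every candidate key must contain {F, K}.
{F, K}⁺ = {E, F, K}, which is not all of the schema, so we must add further attributes.
{F, G, K}⁺: F→E adds E; G→AMQ adds A, M, Q; EGK→P adds P → {A, E, F, G, K, M, P, Q}. Minimal: {G, K}⁺ = {A, G, K, M, Q}; {F, K}⁺ = {E, F, K}; {F, G}⁺ = {A, E, F, G, M, Q} — none reach the full schema.
{A, F, K, P}⁺: F→E adds E; AEP→G adds G; G→AMQ adds M, Q → {A, E, F, G, K, M, P, Q}. Minimal: {F, K, P}⁺ = {E, F, K, P}; {A, K, P}⁺ = {A, K, P}; {A, F, P}⁺ = {A, E, F, G, M, P, Q}; … — none reach the full schema.
{F, K, M, P}⁺: FKM→A adds A; F→E adds E; AEP→G adds G; G→AMQ adds Q → {A, E, F, G, K, M, P, Q}. Minimal: {K, M, P}⁺ = {K, M, P}; {F, M, P}⁺ = {E, F, M, P}; {F, K, P}⁺ = {E, F, K, P}; … — none reach the full schema.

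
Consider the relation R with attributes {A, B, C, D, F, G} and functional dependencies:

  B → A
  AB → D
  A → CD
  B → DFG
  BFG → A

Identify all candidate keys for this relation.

{B}

Attribute B never appears on the right-hand side of any dependency, so B must belong to every candidate key.
{B}⁺ = {A, B, C, D, F, G}, which is all of the schema, so {B} is the only candidate key.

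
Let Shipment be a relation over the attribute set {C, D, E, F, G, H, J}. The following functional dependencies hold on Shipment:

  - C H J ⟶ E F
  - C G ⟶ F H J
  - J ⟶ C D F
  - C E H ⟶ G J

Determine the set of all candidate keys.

{C, G}, {G, J}, {H, J}, {C, E, H}

{C, G}⁺: CG→FHJ adds F, H, J; J→CDF adds D; CHJ→EF adds E → {C, D, E, F, G, H, J}. Minimal: {G}⁺ = {G}; {C}⁺ = {C} — none reach the full schema.
{G, J}⁺: J→CDF adds C, D, F; CG→FHJ adds H; CHJ→EF adds E → {C, D, E, F, G, H, J}. Minimal: {J}⁺ = {C, D, F, J}; {G}⁺ = {G} — none reach the full schema.
{H, J}⁺: J→CDF adds C, D, F; CHJ→EF adds E; CEH→GJ adds G → {C, D, E, F, G, H, J}. Minimal: {J}⁺ = {C, D, F, J}; {H}⁺ = {H} — none reach the full schema.
{C, E, H}⁺: CEH→GJ adds G, J; CHJ→EF adds F; J→CDF adds D → {C, D, E, F, G, H, J}. Minimal: {E, H}⁺ = {E, H}; {C, H}⁺ = {C, H}; {C, E}⁺ = {C, E} — none reach the full schema.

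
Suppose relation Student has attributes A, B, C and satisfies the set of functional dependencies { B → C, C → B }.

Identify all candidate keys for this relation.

Attribute A never appears on the right-hand side of any dependency, so A must belong to every candidate key.
{A}⁺ = {A}, which is not all of the schema, so we must add further attributes.
{A, B}⁺: B→C adds C → {A, B, C}. Minimal: {B}⁺ = {B, C}; {A}⁺ = {A} — none reach the full schema.
{A, C}⁺: C→B adds B → {A, B, C}. Minimal: {C}⁺ = {B, C}; {A}⁺ = {A} — none reach the full schema.
Any other superkey contains one of these as a subset, so there are no further candidate keys.

AB, AC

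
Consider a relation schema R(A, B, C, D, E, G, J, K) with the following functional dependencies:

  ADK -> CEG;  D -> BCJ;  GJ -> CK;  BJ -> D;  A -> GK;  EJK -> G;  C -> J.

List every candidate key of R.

Attribute A never appears on the right-hand side of any dependency, so A must belong to every candidate key.
{A}⁺ = {A, G, K}, which is not all of the schema, so we must add further attributes.
{A, D}⁺: D→BCJ adds B, C, J; A→GK adds G, K; ADK→CEG adds E → {A, B, C, D, E, G, J, K}.
{A, B, C}⁺: A→GK adds G, K; C→J adds J; BJ→D adds D; ADK→CEG adds E → {A, B, C, D, E, G, J, K}.
{A, B, J}⁺: BJ→D adds D; A→GK adds G, K; ADK→CEG adds C, E → {A, B, C, D, E, G, J, K}.
Any other superkey contains one of these as a subset, so there are no further candidate keys.

{A, D}; {A, B, C}; {A, B, J}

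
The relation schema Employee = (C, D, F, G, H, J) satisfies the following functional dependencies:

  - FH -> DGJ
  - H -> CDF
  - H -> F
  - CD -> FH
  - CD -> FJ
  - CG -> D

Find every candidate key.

{H}, {C, D}, {C, G}

{H}⁺: H→CDF adds C, D, F; CD→FJ adds J; FH→DGJ adds G → {C, D, F, G, H, J}.
{C, D}⁺: CD→FH adds F, H; CD→FJ adds J; FH→DGJ adds G → {C, D, F, G, H, J}. Minimal: {D}⁺ = {D}; {C}⁺ = {C} — none reach the full schema.
{C, G}⁺: CG→D adds D; CD→FH adds F, H; CD→FJ adds J → {C, D, F, G, H, J}. Minimal: {G}⁺ = {G}; {C}⁺ = {C} — none reach the full schema.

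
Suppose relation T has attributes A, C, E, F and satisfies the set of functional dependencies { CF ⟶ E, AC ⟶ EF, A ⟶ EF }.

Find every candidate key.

Attributes A, C never appear on any right-hand side, so every candidate key must contain {A, C}.
{A, C}⁺ = {A, C, E, F}, which is all of the schema, so {A, C} is the only candidate key.

(A, C)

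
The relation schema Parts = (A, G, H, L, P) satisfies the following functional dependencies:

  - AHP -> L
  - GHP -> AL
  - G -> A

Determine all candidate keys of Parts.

GHP

Attributes G, H, P never appear on any right-hand side, so every candidate key must contain {G, H, P}.
{G, H, P}⁺ = {A, G, H, L, P}, which is all of the schema, so {G, H, P} is the only candidate key.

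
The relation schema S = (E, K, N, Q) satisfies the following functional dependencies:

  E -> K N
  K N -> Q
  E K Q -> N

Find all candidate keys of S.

{E}⁺: E→KN adds K, N; KN→Q adds Q → {E, K, N, Q}.

(E)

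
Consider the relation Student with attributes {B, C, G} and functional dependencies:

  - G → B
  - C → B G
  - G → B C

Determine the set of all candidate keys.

{C}⁺: C→BG adds B, G → {B, C, G}.
{G}⁺: G→B adds B; G→BC adds C → {B, C, G}.
Any other superkey contains one of these as a subset, so there are no further candidate keys.

(C), (G)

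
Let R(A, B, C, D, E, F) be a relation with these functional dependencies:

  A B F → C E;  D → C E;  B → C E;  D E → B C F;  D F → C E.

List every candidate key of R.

AD

Attributes A, D never appear on any right-hand side, so every candidate key must contain {A, D}.
{A, D}⁺ = {A, B, C, D, E, F}, which is all of the schema, so {A, D} is the only candidate key.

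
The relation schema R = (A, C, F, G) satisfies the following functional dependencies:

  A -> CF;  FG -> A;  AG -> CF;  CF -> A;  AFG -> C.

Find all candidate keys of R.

Attribute G never appears on the right-hand side of any dependency, so G must belong to every candidate key.
{G}⁺ = {G}, which is not all of the schema, so we must add further attributes.
{A, G}⁺: A→CF adds C, F → {A, C, F, G}. Minimal: {G}⁺ = {G}; {A}⁺ = {A, C, F} — none reach the full schema.
{F, G}⁺: FG→A adds A; AG→CF adds C → {A, C, F, G}. Minimal: {G}⁺ = {G}; {F}⁺ = {F} — none reach the full schema.
Any other superkey contains one of these as a subset, so there are no further candidate keys.

{A, G}, {F, G}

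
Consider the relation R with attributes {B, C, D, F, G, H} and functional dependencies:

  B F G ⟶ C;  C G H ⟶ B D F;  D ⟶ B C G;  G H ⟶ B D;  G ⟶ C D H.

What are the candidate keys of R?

{D}⁺: D→BCG adds B, C, G; G→CDH adds H; CGH→BDF adds F → {B, C, D, F, G, H}.
{G}⁺: G→CDH adds C, D, H; CGH→BDF adds B, F → {B, C, D, F, G, H}.

D, G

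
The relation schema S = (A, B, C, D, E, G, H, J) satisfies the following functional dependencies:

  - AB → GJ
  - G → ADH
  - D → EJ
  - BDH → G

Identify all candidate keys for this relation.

(A, B, C), (B, C, G), (B, C, D, H)

Attributes B, C never appear on any right-hand side, so every candidate key must contain {B, C}.
{B, C}⁺ = {B, C}, which is not all of the schema, so we must add further attributes.
{A, B, C}⁺: AB→GJ adds G, J; G→ADH adds D, H; D→EJ adds E → {A, B, C, D, E, G, H, J}. Minimal: {B, C}⁺ = {B, C}; {A, C}⁺ = {A, C}; {A, B}⁺ = {A, B, D, E, G, H, J} — none reach the full schema.
{B, C, G}⁺: G→ADH adds A, D, H; D→EJ adds E, J → {A, B, C, D, E, G, H, J}. Minimal: {C, G}⁺ = {A, C, D, E, G, H, J}; {B, G}⁺ = {A, B, D, E, G, H, J}; {B, C}⁺ = {B, C} — none reach the full schema.
{B, C, D, H}⁺: D→EJ adds E, J; BDH→G adds G; G→ADH adds A → {A, B, C, D, E, G, H, J}. Minimal: {C, D, H}⁺ = {C, D, E, H, J}; {B, D, H}⁺ = {A, B, D, E, G, H, J}; {B, C, H}⁺ = {B, C, H}; … — none reach the full schema.
Any other superkey contains one of these as a subset, so there are no further candidate keys.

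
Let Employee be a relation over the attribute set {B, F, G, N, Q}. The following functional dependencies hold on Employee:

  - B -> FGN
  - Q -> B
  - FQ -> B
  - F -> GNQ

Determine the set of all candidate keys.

{B}⁺: B→FGN adds F, G, N; F→GNQ adds Q → {B, F, G, N, Q}.
{F}⁺: F→GNQ adds G, N, Q; Q→B adds B → {B, F, G, N, Q}.
{Q}⁺: Q→B adds B; B→FGN adds F, G, N → {B, F, G, N, Q}.

(B), (F), (Q)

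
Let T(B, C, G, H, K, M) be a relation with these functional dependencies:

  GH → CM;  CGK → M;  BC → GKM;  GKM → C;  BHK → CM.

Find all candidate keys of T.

Attributes B, H never appear on any right-hand side, so every candidate key must contain {B, H}.
{B, H}⁺ = {B, H}, which is not all of the schema, so we must add further attributes.
{B, C, H}⁺: BC→GKM adds G, K, M → {B, C, G, H, K, M}.
{B, G, H}⁺: GH→CM adds C, M; BC→GKM adds K → {B, C, G, H, K, M}.
{B, H, K}⁺: BHK→CM adds C, M; BC→GKM adds G → {B, C, G, H, K, M}.
Any other superkey contains one of these as a subset, so there are no further candidate keys.

(B, C, H); (B, G, H); (B, H, K)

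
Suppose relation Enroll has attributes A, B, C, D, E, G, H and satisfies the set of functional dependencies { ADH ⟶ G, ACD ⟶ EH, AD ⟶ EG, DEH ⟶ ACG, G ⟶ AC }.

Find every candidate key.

ABD; BDG; BDEH

{A, B, D}⁺: AD→EG adds E, G; G→AC adds C; ACD→EH adds H → {A, B, C, D, E, G, H}. Minimal: {B, D}⁺ = {B, D}; {A, D}⁺ = {A, C, D, E, G, H}; {A, B}⁺ = {A, B} — none reach the full schema.
{B, D, G}⁺: G→AC adds A, C; ACD→EH adds E, H → {A, B, C, D, E, G, H}. Minimal: {D, G}⁺ = {A, C, D, E, G, H}; {B, G}⁺ = {A, B, C, G}; {B, D}⁺ = {B, D} — none reach the full schema.
{B, D, E, H}⁺: DEH→ACG adds A, C, G → {A, B, C, D, E, G, H}. Minimal: {D, E, H}⁺ = {A, C, D, E, G, H}; {B, E, H}⁺ = {B, E, H}; {B, D, H}⁺ = {B, D, H}; … — none reach the full schema.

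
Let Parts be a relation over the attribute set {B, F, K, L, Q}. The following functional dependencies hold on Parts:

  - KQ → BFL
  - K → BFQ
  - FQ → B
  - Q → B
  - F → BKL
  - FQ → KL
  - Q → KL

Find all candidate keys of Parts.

(F), (K), (Q)

{F}⁺: F→BKL adds B, K, L; K→BFQ adds Q → {B, F, K, L, Q}.
{K}⁺: K→BFQ adds B, F, Q; F→BKL adds L → {B, F, K, L, Q}.
{Q}⁺: Q→B adds B; Q→KL adds K, L; KQ→BFL adds F → {B, F, K, L, Q}.
Any other superkey contains one of these as a subset, so there are no further candidate keys.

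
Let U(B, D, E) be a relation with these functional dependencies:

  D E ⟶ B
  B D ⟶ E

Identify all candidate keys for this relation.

{B, D}, {D, E}

{B, D}⁺: BD→E adds E → {B, D, E}.
{D, E}⁺: DE→B adds B → {B, D, E}.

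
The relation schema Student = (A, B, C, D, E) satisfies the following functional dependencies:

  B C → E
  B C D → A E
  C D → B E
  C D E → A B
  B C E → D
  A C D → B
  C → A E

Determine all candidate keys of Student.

(B, C), (C, D)

Attribute C never appears on the right-hand side of any dependency, so C must belong to every candidate key.
{C}⁺ = {A, C, E}, which is not all of the schema, so we must add further attributes.
{B, C}⁺: BC→E adds E; BCE→D adds D; C→AE adds A → {A, B, C, D, E}. Minimal: {C}⁺ = {A, C, E}; {B}⁺ = {B} — none reach the full schema.
{C, D}⁺: CD→BE adds B, E; CDE→AB adds A → {A, B, C, D, E}. Minimal: {D}⁺ = {D}; {C}⁺ = {A, C, E} — none reach the full schema.
Any other superkey contains one of these as a subset, so there are no further candidate keys.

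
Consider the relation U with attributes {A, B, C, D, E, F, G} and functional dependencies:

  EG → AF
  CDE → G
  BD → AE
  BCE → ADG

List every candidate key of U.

{B, C, D}, {B, C, E}

Attributes B, C never appear on any right-hand side, so every candidate key must contain {B, C}.
{B, C}⁺ = {B, C}, which is not all of the schema, so we must add further attributes.
{B, C, D}⁺: BD→AE adds A, E; BCE→ADG adds G; EG→AF adds F → {A, B, C, D, E, F, G}.
{B, C, E}⁺: BCE→ADG adds A, D, G; EG→AF adds F → {A, B, C, D, E, F, G}.
Any other superkey contains one of these as a subset, so there are no further candidate keys.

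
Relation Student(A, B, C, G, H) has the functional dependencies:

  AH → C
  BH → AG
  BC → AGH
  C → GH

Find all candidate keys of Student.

{B, C}; {B, H}

Attribute B never appears on the right-hand side of any dependency, so B must belong to every candidate key.
{B}⁺ = {B}, which is not all of the schema, so we must add further attributes.
{B, C}⁺: BC→AGH adds A, G, H → {A, B, C, G, H}. Minimal: {C}⁺ = {C, G, H}; {B}⁺ = {B} — none reach the full schema.
{B, H}⁺: BH→AG adds A, G; AH→C adds C → {A, B, C, G, H}. Minimal: {H}⁺ = {H}; {B}⁺ = {B} — none reach the full schema.
Any other superkey contains one of these as a subset, so there are no further candidate keys.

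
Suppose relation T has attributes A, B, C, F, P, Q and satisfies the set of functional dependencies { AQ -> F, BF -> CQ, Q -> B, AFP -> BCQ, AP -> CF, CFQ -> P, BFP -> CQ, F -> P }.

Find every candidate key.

Attribute A never appears on the right-hand side of any dependency, so A must belong to every candidate key.
{A}⁺ = {A}, which is not all of the schema, so we must add further attributes.
{A, F}⁺: F→P adds P; AFP→BCQ adds B, C, Q → {A, B, C, F, P, Q}. Minimal: {F}⁺ = {F, P}; {A}⁺ = {A} — none reach the full schema.
{A, P}⁺: AP→CF adds C, F; AFP→BCQ adds B, Q → {A, B, C, F, P, Q}. Minimal: {P}⁺ = {P}; {A}⁺ = {A} — none reach the full schema.
{A, Q}⁺: AQ→F adds F; Q→B adds B; F→P adds P; BF→CQ adds C → {A, B, C, F, P, Q}. Minimal: {Q}⁺ = {B, Q}; {A}⁺ = {A} — none reach the full schema.
Any other superkey contains one of these as a subset, so there are no further candidate keys.

{A, F}, {A, P}, {A, Q}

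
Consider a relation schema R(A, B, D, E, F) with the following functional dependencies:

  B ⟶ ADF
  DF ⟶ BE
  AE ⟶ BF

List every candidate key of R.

{B}⁺: B→ADF adds A, D, F; DF→BE adds E → {A, B, D, E, F}.
{A, E}⁺: AE→BF adds B, F; B→ADF adds D → {A, B, D, E, F}. Minimal: {E}⁺ = {E}; {A}⁺ = {A} — none reach the full schema.
{D, F}⁺: DF→BE adds B, E; B→ADF adds A → {A, B, D, E, F}. Minimal: {F}⁺ = {F}; {D}⁺ = {D} — none reach the full schema.

{B}; {A, E}; {D, F}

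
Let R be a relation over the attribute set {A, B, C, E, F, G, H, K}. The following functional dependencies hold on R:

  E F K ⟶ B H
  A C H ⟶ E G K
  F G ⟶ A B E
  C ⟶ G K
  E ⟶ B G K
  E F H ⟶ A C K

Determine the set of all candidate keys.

{C, F}; {E, F}; {F, G}

Attribute F never appears on the right-hand side of any dependency, so F must belong to every candidate key.
{F}⁺ = {F}, which is not all of the schema, so we must add further attributes.
{C, F}⁺: C→GK adds G, K; FG→ABE adds A, B, E; EFK→BH adds H → {A, B, C, E, F, G, H, K}.
{E, F}⁺: E→BGK adds B, G, K; EFK→BH adds H; FG→ABE adds A; EFH→ACK adds C → {A, B, C, E, F, G, H, K}.
{F, G}⁺: FG→ABE adds A, B, E; E→BGK adds K; EFK→BH adds H; EFH→ACK adds C → {A, B, C, E, F, G, H, K}.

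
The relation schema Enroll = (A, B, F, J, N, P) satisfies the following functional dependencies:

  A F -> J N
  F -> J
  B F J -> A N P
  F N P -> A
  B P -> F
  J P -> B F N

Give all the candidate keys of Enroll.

{B, F}, {B, P}, {F, P}, {J, P}

{B, F}⁺: F→J adds J; BFJ→ANP adds A, N, P → {A, B, F, J, N, P}. Minimal: {F}⁺ = {F, J}; {B}⁺ = {B} — none reach the full schema.
{B, P}⁺: BP→F adds F; F→J adds J; BFJ→ANP adds A, N → {A, B, F, J, N, P}. Minimal: {P}⁺ = {P}; {B}⁺ = {B} — none reach the full schema.
{F, P}⁺: F→J adds J; JP→BFN adds B, N; BFJ→ANP adds A → {A, B, F, J, N, P}. Minimal: {P}⁺ = {P}; {F}⁺ = {F, J} — none reach the full schema.
{J, P}⁺: JP→BFN adds B, F, N; BFJ→ANP adds A → {A, B, F, J, N, P}. Minimal: {P}⁺ = {P}; {J}⁺ = {J} — none reach the full schema.
Any other superkey contains one of these as a subset, so there are no further candidate keys.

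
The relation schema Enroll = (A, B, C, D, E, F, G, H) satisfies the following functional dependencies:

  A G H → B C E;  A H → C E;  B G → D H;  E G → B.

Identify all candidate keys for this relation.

{A, B, F, G}, {A, E, F, G}, {A, F, G, H}

{A, B, F, G}⁺: BG→DH adds D, H; AGH→BCE adds C, E → {A, B, C, D, E, F, G, H}.
{A, E, F, G}⁺: EG→B adds B; BG→DH adds D, H; AGH→BCE adds C → {A, B, C, D, E, F, G, H}.
{A, F, G, H}⁺: AGH→BCE adds B, C, E; BG→DH adds D → {A, B, C, D, E, F, G, H}.
Any other superkey contains one of these as a subset, so there are no further candidate keys.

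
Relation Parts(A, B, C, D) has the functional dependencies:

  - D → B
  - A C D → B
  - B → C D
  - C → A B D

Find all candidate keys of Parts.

{B}⁺: B→CD adds C, D; C→ABD adds A → {A, B, C, D}.
{C}⁺: C→ABD adds A, B, D → {A, B, C, D}.
{D}⁺: D→B adds B; B→CD adds C; C→ABD adds A → {A, B, C, D}.

{B}; {C}; {D}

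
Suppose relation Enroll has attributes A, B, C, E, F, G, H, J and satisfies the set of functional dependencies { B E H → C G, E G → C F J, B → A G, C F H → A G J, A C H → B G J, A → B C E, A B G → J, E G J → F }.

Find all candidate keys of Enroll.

{A, H}, {B, H}, {C, F, H}, {E, G, H}

Attribute H never appears on the right-hand side of any dependency, so H must belong to every candidate key.
{H}⁺ = {H}, which is not all of the schema, so we must add further attributes.
{A, H}⁺: A→BCE adds B, C, E; BEH→CG adds G; EG→CFJ adds F, J → {A, B, C, E, F, G, H, J}.
{B, H}⁺: B→AG adds A, G; A→BCE adds C, E; ABG→J adds J; EGJ→F adds F → {A, B, C, E, F, G, H, J}.
{C, F, H}⁺: CFH→AGJ adds A, G, J; ACH→BGJ adds B; A→BCE adds E → {A, B, C, E, F, G, H, J}.
{E, G, H}⁺: EG→CFJ adds C, F, J; CFH→AGJ adds A; ACH→BGJ adds B → {A, B, C, E, F, G, H, J}.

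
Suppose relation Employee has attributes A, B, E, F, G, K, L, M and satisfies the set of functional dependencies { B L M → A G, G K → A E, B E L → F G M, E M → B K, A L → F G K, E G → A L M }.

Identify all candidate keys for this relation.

{A, L}⁺: AL→FGK adds F, G, K; GK→AE adds E; EG→ALM adds M; EM→BK adds B → {A, B, E, F, G, K, L, M}. Minimal: {L}⁺ = {L}; {A}⁺ = {A} — none reach the full schema.
{E, G}⁺: EG→ALM adds A, L, M; EM→BK adds B, K; AL→FGK adds F → {A, B, E, F, G, K, L, M}. Minimal: {G}⁺ = {G}; {E}⁺ = {E} — none reach the full schema.
{G, K}⁺: GK→AE adds A, E; EG→ALM adds L, M; EM→BK adds B; AL→FGK adds F → {A, B, E, F, G, K, L, M}. Minimal: {K}⁺ = {K}; {G}⁺ = {G} — none reach the full schema.
{B, E, L}⁺: BEL→FGM adds F, G, M; EM→BK adds K; EG→ALM adds A → {A, B, E, F, G, K, L, M}. Minimal: {E, L}⁺ = {E, L}; {B, L}⁺ = {B, L}; {B, E}⁺ = {B, E} — none reach the full schema.
{B, L, M}⁺: BLM→AG adds A, G; AL→FGK adds F, K; GK→AE adds E → {A, B, E, F, G, K, L, M}. Minimal: {L, M}⁺ = {L, M}; {B, M}⁺ = {B, M}; {B, L}⁺ = {B, L} — none reach the full schema.
{E, L, M}⁺: EM→BK adds B, K; BLM→AG adds A, G; BEL→FGM adds F → {A, B, E, F, G, K, L, M}. Minimal: {L, M}⁺ = {L, M}; {E, M}⁺ = {B, E, K, M}; {E, L}⁺ = {E, L} — none reach the full schema.

(A, L), (E, G), (G, K), (B, E, L), (B, L, M), (E, L, M)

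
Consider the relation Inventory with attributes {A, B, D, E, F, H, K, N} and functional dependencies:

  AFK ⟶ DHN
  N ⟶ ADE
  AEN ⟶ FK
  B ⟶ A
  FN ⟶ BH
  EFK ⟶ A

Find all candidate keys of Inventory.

{N}, {A, F, K}, {B, F, K}, {E, F, K}

{N}⁺: N→ADE adds A, D, E; AEN→FK adds F, K; FN→BH adds B, H → {A, B, D, E, F, H, K, N}.
{A, F, K}⁺: AFK→DHN adds D, H, N; N→ADE adds E; FN→BH adds B → {A, B, D, E, F, H, K, N}. Minimal: {F, K}⁺ = {F, K}; {A, K}⁺ = {A, K}; {A, F}⁺ = {A, F} — none reach the full schema.
{B, F, K}⁺: B→A adds A; AFK→DHN adds D, H, N; N→ADE adds E → {A, B, D, E, F, H, K, N}. Minimal: {F, K}⁺ = {F, K}; {B, K}⁺ = {A, B, K}; {B, F}⁺ = {A, B, F} — none reach the full schema.
{E, F, K}⁺: EFK→A adds A; AFK→DHN adds D, H, N; FN→BH adds B → {A, B, D, E, F, H, K, N}. Minimal: {F, K}⁺ = {F, K}; {E, K}⁺ = {E, K}; {E, F}⁺ = {E, F} — none reach the full schema.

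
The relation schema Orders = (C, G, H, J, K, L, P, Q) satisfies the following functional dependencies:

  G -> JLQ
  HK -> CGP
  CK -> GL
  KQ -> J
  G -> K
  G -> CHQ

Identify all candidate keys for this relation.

{G}, {C, K}, {H, K}

{G}⁺: G→JLQ adds J, L, Q; G→K adds K; G→CHQ adds C, H; HK→CGP adds P → {C, G, H, J, K, L, P, Q}.
{C, K}⁺: CK→GL adds G, L; G→CHQ adds H, Q; G→JLQ adds J; HK→CGP adds P → {C, G, H, J, K, L, P, Q}. Minimal: {K}⁺ = {K}; {C}⁺ = {C} — none reach the full schema.
{H, K}⁺: HK→CGP adds C, G, P; CK→GL adds L; G→CHQ adds Q; G→JLQ adds J → {C, G, H, J, K, L, P, Q}. Minimal: {K}⁺ = {K}; {H}⁺ = {H} — none reach the full schema.
Any other superkey contains one of these as a subset, so there are no further candidate keys.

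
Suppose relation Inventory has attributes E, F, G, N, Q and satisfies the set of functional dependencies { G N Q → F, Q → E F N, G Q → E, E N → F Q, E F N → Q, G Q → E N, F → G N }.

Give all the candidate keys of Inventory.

(Q), (E, F), (E, N)

{Q}⁺: Q→EFN adds E, F, N; F→GN adds G → {E, F, G, N, Q}.
{E, F}⁺: F→GN adds G, N; EN→FQ adds Q → {E, F, G, N, Q}. Minimal: {F}⁺ = {F, G, N}; {E}⁺ = {E} — none reach the full schema.
{E, N}⁺: EN→FQ adds F, Q; F→GN adds G → {E, F, G, N, Q}. Minimal: {N}⁺ = {N}; {E}⁺ = {E} — none reach the full schema.
Any other superkey contains one of these as a subset, so there are no further candidate keys.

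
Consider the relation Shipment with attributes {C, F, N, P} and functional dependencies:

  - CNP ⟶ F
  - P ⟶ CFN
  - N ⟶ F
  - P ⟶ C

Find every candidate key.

Attribute P never appears on the right-hand side of any dependency, so P must belong to every candidate key.
{P}⁺ = {C, F, N, P}, which is all of the schema, so {P} is the only candidate key.

{P}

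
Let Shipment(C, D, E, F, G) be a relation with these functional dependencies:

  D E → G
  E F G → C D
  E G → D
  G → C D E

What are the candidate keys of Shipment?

Attribute F never appears on the right-hand side of any dependency, so F must belong to every candidate key.
{F}⁺ = {F}, which is not all of the schema, so we must add further attributes.
{F, G}⁺: G→CDE adds C, D, E → {C, D, E, F, G}.
{D, E, F}⁺: DE→G adds G; EFG→CD adds C → {C, D, E, F, G}.

{F, G}; {D, E, F}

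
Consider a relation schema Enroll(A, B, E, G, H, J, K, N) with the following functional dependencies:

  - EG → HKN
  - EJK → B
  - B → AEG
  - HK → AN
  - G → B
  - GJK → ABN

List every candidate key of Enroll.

BJ, GJ, EJK

Attribute J never appears on the right-hand side of any dependency, so J must belong to every candidate key.
{J}⁺ = {J}, which is not all of the schema, so we must add further attributes.
{B, J}⁺: B→AEG adds A, E, G; EG→HKN adds H, K, N → {A, B, E, G, H, J, K, N}. Minimal: {J}⁺ = {J}; {B}⁺ = {A, B, E, G, H, K, N} — none reach the full schema.
{G, J}⁺: G→B adds B; B→AEG adds A, E; EG→HKN adds H, K, N → {A, B, E, G, H, J, K, N}. Minimal: {J}⁺ = {J}; {G}⁺ = {A, B, E, G, H, K, N} — none reach the full schema.
{E, J, K}⁺: EJK→B adds B; B→AEG adds A, G; GJK→ABN adds N; EG→HKN adds H → {A, B, E, G, H, J, K, N}. Minimal: {J, K}⁺ = {J, K}; {E, K}⁺ = {E, K}; {E, J}⁺ = {E, J} — none reach the full schema.
Any other superkey contains one of these as a subset, so there are no further candidate keys.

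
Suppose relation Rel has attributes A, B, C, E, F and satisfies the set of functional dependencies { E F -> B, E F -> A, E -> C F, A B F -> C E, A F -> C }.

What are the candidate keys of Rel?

{E}⁺: E→CF adds C, F; EF→B adds B; EF→A adds A → {A, B, C, E, F}.
{A, B, F}⁺: ABF→CE adds C, E → {A, B, C, E, F}. Minimal: {B, F}⁺ = {B, F}; {A, F}⁺ = {A, C, F}; {A, B}⁺ = {A, B} — none reach the full schema.

E; ABF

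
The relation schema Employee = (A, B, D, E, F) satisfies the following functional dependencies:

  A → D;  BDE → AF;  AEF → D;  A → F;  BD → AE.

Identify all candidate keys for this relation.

{A, B}, {B, D}

Attribute B never appears on the right-hand side of any dependency, so B must belong to every candidate key.
{B}⁺ = {B}, which is not all of the schema, so we must add further attributes.
{A, B}⁺: A→D adds D; A→F adds F; BD→AE adds E → {A, B, D, E, F}.
{B, D}⁺: BD→AE adds A, E; BDE→AF adds F → {A, B, D, E, F}.
Any other superkey contains one of these as a subset, so there are no further candidate keys.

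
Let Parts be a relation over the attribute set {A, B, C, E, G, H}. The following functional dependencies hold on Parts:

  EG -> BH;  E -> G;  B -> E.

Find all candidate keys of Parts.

{A, B, C}⁺: B→E adds E; E→G adds G; EG→BH adds H → {A, B, C, E, G, H}. Minimal: {B, C}⁺ = {B, C, E, G, H}; {A, C}⁺ = {A, C}; {A, B}⁺ = {A, B, E, G, H} — none reach the full schema.
{A, C, E}⁺: E→G adds G; EG→BH adds B, H → {A, B, C, E, G, H}. Minimal: {C, E}⁺ = {B, C, E, G, H}; {A, E}⁺ = {A, B, E, G, H}; {A, C}⁺ = {A, C} — none reach the full schema.
Any other superkey contains one of these as a subset, so there are no further candidate keys.

{A, B, C}, {A, C, E}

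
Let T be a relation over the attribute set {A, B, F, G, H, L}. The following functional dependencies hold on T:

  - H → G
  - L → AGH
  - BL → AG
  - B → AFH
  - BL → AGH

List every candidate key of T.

(B, L)

Attributes B, L never appear on any right-hand side, so every candidate key must contain {B, L}.
{B, L}⁺ = {A, B, F, G, H, L}, which is all of the schema, so {B, L} is the only candidate key.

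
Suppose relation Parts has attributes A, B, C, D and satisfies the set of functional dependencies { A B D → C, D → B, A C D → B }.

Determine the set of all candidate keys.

{A, D}⁺: D→B adds B; ABD→C adds C → {A, B, C, D}. Minimal: {D}⁺ = {B, D}; {A}⁺ = {A} — none reach the full schema.
No other minimal superkey exists.

AD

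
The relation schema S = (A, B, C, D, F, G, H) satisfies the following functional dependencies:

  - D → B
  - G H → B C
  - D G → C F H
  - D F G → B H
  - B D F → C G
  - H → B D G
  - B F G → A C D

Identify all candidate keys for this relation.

(H); (D, F); (D, G); (B, F, G)

{H}⁺: H→BDG adds B, D, G; GH→BC adds C; DG→CFH adds F; BFG→ACD adds A → {A, B, C, D, F, G, H}.
{D, F}⁺: D→B adds B; BDF→CG adds C, G; BFG→ACD adds A; DG→CFH adds H → {A, B, C, D, F, G, H}.
{D, G}⁺: D→B adds B; DG→CFH adds C, F, H; BFG→ACD adds A → {A, B, C, D, F, G, H}.
{B, F, G}⁺: BFG→ACD adds A, C, D; DG→CFH adds H → {A, B, C, D, F, G, H}.
Any other superkey contains one of these as a subset, so there are no further candidate keys.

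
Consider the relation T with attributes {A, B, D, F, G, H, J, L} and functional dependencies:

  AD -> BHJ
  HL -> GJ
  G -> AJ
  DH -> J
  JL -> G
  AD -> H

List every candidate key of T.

{A, D, F, L}, {D, F, G, L}, {D, F, H, L}, {D, F, J, L}

{A, D, F, L}⁺: AD→BHJ adds B, H, J; HL→GJ adds G → {A, B, D, F, G, H, J, L}. Minimal: {D, F, L}⁺ = {D, F, L}; {A, F, L}⁺ = {A, F, L}; {A, D, L}⁺ = {A, B, D, G, H, J, L}; … — none reach the full schema.
{D, F, G, L}⁺: G→AJ adds A, J; AD→H adds H; AD→BHJ adds B → {A, B, D, F, G, H, J, L}. Minimal: {F, G, L}⁺ = {A, F, G, J, L}; {D, G, L}⁺ = {A, B, D, G, H, J, L}; {D, F, L}⁺ = {D, F, L}; … — none reach the full schema.
{D, F, H, L}⁺: HL→GJ adds G, J; G→AJ adds A; AD→BHJ adds B → {A, B, D, F, G, H, J, L}. Minimal: {F, H, L}⁺ = {A, F, G, H, J, L}; {D, H, L}⁺ = {A, B, D, G, H, J, L}; {D, F, L}⁺ = {D, F, L}; … — none reach the full schema.
{D, F, J, L}⁺: JL→G adds G; G→AJ adds A; AD→H adds H; AD→BHJ adds B → {A, B, D, F, G, H, J, L}. Minimal: {F, J, L}⁺ = {A, F, G, J, L}; {D, J, L}⁺ = {A, B, D, G, H, J, L}; {D, F, L}⁺ = {D, F, L}; … — none reach the full schema.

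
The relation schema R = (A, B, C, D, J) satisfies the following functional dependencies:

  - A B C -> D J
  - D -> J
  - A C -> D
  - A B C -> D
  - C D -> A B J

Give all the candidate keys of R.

{A, C}⁺: AC→D adds D; CD→ABJ adds B, J → {A, B, C, D, J}. Minimal: {C}⁺ = {C}; {A}⁺ = {A} — none reach the full schema.
{C, D}⁺: D→J adds J; CD→ABJ adds A, B → {A, B, C, D, J}. Minimal: {D}⁺ = {D, J}; {C}⁺ = {C} — none reach the full schema.
Any other superkey contains one of these as a subset, so there are no further candidate keys.

AC; CD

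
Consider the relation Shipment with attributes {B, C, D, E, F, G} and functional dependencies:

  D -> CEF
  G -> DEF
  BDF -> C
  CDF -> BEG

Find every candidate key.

{D}⁺: D→CEF adds C, E, F; CDF→BEG adds B, G → {B, C, D, E, F, G}.
{G}⁺: G→DEF adds D, E, F; D→CEF adds C; CDF→BEG adds B → {B, C, D, E, F, G}.
Any other superkey contains one of these as a subset, so there are no further candidate keys.

{D}; {G}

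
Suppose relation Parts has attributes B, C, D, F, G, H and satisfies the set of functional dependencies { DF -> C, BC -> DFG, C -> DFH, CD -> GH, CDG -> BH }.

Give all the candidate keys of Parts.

(C); (D, F)

{C}⁺: C→DFH adds D, F, H; CD→GH adds G; CDG→BH adds B → {B, C, D, F, G, H}.
{D, F}⁺: DF→C adds C; C→DFH adds H; CD→GH adds G; CDG→BH adds B → {B, C, D, F, G, H}. Minimal: {F}⁺ = {F}; {D}⁺ = {D} — none reach the full schema.
Any other superkey contains one of these as a subset, so there are no further candidate keys.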